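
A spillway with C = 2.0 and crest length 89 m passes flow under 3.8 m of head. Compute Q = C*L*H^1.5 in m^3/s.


Q = 2.0 * 89 * 3.8^1.5 = 1318.5463 m^3/s


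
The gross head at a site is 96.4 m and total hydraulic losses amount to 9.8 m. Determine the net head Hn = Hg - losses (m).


Hn = 96.4 - 9.8 = 86.6000 m


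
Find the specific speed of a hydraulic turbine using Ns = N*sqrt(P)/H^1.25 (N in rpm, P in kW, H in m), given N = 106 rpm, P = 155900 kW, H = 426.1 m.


Ns = 106 * 155900^0.5 / 426.1^1.25 = 21.6192


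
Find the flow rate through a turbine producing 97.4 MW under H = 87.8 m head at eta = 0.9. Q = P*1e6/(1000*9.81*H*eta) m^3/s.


Q = 97.4 * 1e6 / (1000 * 9.81 * 87.8 * 0.9) = 125.6472 m^3/s


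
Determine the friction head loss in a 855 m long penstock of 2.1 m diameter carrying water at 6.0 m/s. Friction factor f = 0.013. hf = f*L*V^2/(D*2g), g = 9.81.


hf = 0.013 * 855 * 6.0^2 / (2.1 * 2 * 9.81) = 9.7117 m


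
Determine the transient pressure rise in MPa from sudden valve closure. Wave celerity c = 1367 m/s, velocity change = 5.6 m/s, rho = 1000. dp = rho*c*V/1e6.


dp = 1000 * 1367 * 5.6 / 1e6 = 7.6552 MPa


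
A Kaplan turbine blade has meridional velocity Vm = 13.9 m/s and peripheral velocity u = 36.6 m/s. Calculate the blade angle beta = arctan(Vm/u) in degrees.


beta = arctan(13.9 / 36.6) = 20.7958 degrees


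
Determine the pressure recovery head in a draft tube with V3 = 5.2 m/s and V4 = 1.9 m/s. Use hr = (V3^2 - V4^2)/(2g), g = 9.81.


hr = (5.2^2 - 1.9^2) / (2*9.81) = 1.1942 m


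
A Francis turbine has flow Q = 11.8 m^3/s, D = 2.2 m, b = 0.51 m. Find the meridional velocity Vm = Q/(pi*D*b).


Vm = 11.8 / (pi * 2.2 * 0.51) = 3.3476 m/s


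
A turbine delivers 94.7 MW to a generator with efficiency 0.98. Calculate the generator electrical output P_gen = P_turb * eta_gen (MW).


P_gen = 94.7 * 0.98 = 92.8060 MW


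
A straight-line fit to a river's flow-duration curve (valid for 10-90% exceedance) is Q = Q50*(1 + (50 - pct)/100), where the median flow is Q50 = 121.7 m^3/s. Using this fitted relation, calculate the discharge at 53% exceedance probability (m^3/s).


Q = 121.7 * (1 + (50 - 53)/100) = 118.0490 m^3/s


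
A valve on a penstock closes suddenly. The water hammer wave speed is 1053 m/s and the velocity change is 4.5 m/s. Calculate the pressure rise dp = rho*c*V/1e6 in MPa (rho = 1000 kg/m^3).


dp = 1000 * 1053 * 4.5 / 1e6 = 4.7385 MPa


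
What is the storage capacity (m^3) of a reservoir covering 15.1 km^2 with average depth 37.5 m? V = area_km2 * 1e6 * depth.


V = 15.1 * 1e6 * 37.5 = 5.6625e+08 m^3


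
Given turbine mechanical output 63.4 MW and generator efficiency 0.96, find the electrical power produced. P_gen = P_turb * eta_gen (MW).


P_gen = 63.4 * 0.96 = 60.8640 MW


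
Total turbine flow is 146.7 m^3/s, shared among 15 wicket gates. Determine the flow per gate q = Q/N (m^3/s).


q = 146.7 / 15 = 9.7800 m^3/s


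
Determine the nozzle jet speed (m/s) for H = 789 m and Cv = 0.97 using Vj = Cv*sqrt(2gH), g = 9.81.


Vj = 0.97 * sqrt(2*9.81*789) = 120.6868 m/s


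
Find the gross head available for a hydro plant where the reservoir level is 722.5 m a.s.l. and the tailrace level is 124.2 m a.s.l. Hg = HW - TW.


Hg = 722.5 - 124.2 = 598.3000 m


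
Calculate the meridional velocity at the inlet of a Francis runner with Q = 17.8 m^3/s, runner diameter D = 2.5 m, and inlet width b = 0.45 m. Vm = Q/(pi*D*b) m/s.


Vm = 17.8 / (pi * 2.5 * 0.45) = 5.0364 m/s


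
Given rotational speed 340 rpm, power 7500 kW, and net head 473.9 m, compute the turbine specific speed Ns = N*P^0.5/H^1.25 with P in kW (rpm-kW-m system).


Ns = 340 * 7500^0.5 / 473.9^1.25 = 13.3168


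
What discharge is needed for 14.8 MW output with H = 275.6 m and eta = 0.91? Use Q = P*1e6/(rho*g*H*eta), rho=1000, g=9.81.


Q = 14.8 * 1e6 / (1000 * 9.81 * 275.6 * 0.91) = 6.0155 m^3/s


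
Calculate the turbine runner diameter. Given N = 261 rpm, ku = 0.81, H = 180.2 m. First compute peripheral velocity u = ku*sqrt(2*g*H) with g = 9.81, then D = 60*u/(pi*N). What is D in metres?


u = 0.81 * sqrt(2*9.81*180.2) = 48.1628 m/s
D = 60 * 48.1628 / (pi * 261) = 3.5243 m


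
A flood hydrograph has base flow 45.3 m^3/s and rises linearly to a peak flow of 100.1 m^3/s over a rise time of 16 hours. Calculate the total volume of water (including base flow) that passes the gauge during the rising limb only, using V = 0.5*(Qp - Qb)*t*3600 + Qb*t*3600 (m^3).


V = 0.5*(100.1 - 45.3)*16*3600 + 45.3*16*3600 = 4.1875e+06 m^3


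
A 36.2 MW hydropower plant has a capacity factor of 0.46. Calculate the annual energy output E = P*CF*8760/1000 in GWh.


E = 36.2 * 0.46 * 8760 / 1000 = 145.8715 GWh


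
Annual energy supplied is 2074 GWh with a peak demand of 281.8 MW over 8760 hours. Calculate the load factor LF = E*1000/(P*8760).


LF = 2074 * 1000 / (281.8 * 8760) = 0.8402


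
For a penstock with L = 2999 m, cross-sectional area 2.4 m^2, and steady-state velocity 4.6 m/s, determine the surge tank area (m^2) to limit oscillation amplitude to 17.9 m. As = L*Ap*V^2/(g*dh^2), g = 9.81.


As = 2999 * 2.4 * 4.6^2 / (9.81 * 17.9^2) = 48.4539 m^2


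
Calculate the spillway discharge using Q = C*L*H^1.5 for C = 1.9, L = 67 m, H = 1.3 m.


Q = 1.9 * 67 * 1.3^1.5 = 188.6876 m^3/s


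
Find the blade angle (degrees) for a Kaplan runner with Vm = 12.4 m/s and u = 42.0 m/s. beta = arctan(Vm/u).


beta = arctan(12.4 / 42.0) = 16.4486 degrees


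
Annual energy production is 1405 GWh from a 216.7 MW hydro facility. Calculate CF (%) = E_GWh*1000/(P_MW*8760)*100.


CF = 1405 * 1000 / (216.7 * 8760) * 100 = 74.0139 %


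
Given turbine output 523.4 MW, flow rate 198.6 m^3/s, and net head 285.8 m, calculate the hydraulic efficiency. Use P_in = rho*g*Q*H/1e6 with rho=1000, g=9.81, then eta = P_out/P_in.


P_in = 1000 * 9.81 * 198.6 * 285.8 / 1e6 = 556.8144 MW
eta = 523.4 / 556.8144 = 0.9400


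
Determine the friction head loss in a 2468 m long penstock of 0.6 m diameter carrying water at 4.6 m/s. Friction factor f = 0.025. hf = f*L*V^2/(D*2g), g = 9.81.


hf = 0.025 * 2468 * 4.6^2 / (0.6 * 2 * 9.81) = 110.9049 m


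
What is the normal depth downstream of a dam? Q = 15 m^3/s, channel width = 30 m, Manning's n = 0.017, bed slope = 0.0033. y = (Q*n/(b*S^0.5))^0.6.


y = (15 * 0.017 / (30 * 0.0033^0.5))^0.6 = 0.3178 m


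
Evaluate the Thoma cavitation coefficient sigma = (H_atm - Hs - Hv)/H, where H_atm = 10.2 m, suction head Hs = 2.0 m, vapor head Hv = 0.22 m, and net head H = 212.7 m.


sigma = (10.2 - 2.0 - 0.22) / 212.7 = 0.0375


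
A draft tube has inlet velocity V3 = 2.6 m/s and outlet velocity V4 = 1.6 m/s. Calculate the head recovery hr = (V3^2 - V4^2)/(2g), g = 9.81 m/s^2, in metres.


hr = (2.6^2 - 1.6^2) / (2*9.81) = 0.2141 m


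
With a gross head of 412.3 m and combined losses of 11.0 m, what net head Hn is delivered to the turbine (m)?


Hn = 412.3 - 11.0 = 401.3000 m


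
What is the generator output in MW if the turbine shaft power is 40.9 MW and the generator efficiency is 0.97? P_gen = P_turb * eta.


P_gen = 40.9 * 0.97 = 39.6730 MW


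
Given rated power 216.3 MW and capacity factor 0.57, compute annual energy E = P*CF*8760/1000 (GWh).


E = 216.3 * 0.57 * 8760 / 1000 = 1080.0292 GWh


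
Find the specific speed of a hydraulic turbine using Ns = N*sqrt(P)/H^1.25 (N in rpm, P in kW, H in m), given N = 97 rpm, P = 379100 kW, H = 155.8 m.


Ns = 97 * 379100^0.5 / 155.8^1.25 = 108.5024


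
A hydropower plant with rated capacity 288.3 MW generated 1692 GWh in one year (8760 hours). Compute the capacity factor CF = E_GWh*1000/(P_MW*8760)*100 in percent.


CF = 1692 * 1000 / (288.3 * 8760) * 100 = 66.9964 %


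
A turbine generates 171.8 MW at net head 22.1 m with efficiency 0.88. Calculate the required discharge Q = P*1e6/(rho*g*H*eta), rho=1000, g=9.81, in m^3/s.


Q = 171.8 * 1e6 / (1000 * 9.81 * 22.1 * 0.88) = 900.4906 m^3/s


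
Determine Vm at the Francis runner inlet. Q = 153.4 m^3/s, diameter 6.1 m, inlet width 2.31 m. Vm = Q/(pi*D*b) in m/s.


Vm = 153.4 / (pi * 6.1 * 2.31) = 3.4652 m/s


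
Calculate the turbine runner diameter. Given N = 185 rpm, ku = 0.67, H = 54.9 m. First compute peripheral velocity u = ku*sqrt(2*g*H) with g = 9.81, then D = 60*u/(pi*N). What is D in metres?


u = 0.67 * sqrt(2*9.81*54.9) = 21.9893 m/s
D = 60 * 21.9893 / (pi * 185) = 2.2701 m


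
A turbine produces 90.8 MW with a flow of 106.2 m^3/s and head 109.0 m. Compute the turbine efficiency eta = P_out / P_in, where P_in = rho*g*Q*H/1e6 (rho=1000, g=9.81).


P_in = 1000 * 9.81 * 106.2 * 109.0 / 1e6 = 113.5586 MW
eta = 90.8 / 113.5586 = 0.7996


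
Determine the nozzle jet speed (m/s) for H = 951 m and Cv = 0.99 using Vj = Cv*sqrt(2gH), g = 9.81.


Vj = 0.99 * sqrt(2*9.81*951) = 135.2306 m/s


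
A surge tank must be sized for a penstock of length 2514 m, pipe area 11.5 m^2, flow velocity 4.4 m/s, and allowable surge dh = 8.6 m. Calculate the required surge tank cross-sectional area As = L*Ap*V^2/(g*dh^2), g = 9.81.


As = 2514 * 11.5 * 4.4^2 / (9.81 * 8.6^2) = 771.4407 m^2


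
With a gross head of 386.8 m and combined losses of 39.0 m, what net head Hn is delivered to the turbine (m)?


Hn = 386.8 - 39.0 = 347.8000 m


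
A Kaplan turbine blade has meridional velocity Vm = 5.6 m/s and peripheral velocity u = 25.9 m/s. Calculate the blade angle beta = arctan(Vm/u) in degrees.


beta = arctan(5.6 / 25.9) = 12.2005 degrees


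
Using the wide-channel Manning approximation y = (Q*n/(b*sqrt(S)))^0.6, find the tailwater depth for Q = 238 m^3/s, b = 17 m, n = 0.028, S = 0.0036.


y = (238 * 0.028 / (17 * 0.0036^0.5))^0.6 = 3.0838 m


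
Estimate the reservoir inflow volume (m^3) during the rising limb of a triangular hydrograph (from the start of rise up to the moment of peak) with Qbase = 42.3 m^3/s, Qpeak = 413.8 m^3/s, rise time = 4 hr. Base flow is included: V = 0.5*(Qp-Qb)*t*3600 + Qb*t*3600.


V = 0.5*(413.8 - 42.3)*4*3600 + 42.3*4*3600 = 3.2839e+06 m^3


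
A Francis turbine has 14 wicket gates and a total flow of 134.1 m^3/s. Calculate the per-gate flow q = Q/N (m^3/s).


q = 134.1 / 14 = 9.5786 m^3/s


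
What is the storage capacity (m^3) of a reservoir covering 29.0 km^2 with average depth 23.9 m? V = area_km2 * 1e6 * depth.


V = 29.0 * 1e6 * 23.9 = 6.9310e+08 m^3


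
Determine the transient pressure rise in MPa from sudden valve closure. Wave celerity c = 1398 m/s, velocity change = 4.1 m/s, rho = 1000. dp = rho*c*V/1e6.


dp = 1000 * 1398 * 4.1 / 1e6 = 5.7318 MPa


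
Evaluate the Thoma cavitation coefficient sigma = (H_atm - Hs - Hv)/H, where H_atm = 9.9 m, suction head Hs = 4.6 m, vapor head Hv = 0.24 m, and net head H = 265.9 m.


sigma = (9.9 - 4.6 - 0.24) / 265.9 = 0.0190


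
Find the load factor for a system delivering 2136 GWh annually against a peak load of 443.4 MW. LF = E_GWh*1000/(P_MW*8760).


LF = 2136 * 1000 / (443.4 * 8760) = 0.5499


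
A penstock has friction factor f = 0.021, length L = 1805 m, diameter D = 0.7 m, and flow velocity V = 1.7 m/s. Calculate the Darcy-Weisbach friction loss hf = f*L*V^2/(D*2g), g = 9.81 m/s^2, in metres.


hf = 0.021 * 1805 * 1.7^2 / (0.7 * 2 * 9.81) = 7.9762 m


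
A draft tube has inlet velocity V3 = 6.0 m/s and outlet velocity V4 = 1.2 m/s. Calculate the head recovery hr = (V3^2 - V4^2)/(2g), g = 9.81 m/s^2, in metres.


hr = (6.0^2 - 1.2^2) / (2*9.81) = 1.7615 m


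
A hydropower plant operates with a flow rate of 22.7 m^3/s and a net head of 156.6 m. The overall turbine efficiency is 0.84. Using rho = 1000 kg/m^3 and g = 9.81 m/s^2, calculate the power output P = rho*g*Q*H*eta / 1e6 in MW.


P = 1000 * 9.81 * 22.7 * 156.6 * 0.84 / 1e6 = 29.2931 MW


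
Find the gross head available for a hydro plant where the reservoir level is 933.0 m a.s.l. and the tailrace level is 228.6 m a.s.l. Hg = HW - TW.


Hg = 933.0 - 228.6 = 704.4000 m


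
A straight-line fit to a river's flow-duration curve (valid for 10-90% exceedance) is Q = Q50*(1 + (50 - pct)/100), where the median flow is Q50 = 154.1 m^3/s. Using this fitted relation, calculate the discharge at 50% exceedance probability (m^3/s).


Q = 154.1 * (1 + (50 - 50)/100) = 154.1000 m^3/s


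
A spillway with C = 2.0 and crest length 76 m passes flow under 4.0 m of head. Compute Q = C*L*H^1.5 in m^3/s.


Q = 2.0 * 76 * 4.0^1.5 = 1216.0000 m^3/s


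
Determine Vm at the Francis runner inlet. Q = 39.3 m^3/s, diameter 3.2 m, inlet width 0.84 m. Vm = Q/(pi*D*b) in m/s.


Vm = 39.3 / (pi * 3.2 * 0.84) = 4.6539 m/s


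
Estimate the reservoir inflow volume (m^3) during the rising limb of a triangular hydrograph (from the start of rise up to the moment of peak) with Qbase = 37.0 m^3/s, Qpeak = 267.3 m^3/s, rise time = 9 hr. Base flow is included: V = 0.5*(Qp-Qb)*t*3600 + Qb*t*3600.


V = 0.5*(267.3 - 37.0)*9*3600 + 37.0*9*3600 = 4.9297e+06 m^3


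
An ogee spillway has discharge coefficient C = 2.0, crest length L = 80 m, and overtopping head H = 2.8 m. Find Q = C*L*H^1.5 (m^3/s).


Q = 2.0 * 80 * 2.8^1.5 = 749.6474 m^3/s


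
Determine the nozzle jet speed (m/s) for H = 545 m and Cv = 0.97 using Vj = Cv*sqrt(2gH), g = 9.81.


Vj = 0.97 * sqrt(2*9.81*545) = 100.3043 m/s


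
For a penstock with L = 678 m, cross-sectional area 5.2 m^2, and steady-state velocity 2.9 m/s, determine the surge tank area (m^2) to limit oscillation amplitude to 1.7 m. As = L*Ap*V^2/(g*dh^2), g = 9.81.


As = 678 * 5.2 * 2.9^2 / (9.81 * 1.7^2) = 1045.8326 m^2


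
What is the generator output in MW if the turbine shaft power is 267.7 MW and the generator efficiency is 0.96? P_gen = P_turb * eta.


P_gen = 267.7 * 0.96 = 256.9920 MW


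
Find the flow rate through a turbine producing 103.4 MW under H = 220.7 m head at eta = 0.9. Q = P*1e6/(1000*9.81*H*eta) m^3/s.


Q = 103.4 * 1e6 / (1000 * 9.81 * 220.7 * 0.9) = 53.0648 m^3/s


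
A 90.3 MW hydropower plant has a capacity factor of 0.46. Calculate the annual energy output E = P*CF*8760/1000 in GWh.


E = 90.3 * 0.46 * 8760 / 1000 = 363.8729 GWh


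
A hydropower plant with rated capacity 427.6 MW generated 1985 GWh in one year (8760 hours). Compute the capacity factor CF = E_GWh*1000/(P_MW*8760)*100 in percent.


CF = 1985 * 1000 / (427.6 * 8760) * 100 = 52.9930 %


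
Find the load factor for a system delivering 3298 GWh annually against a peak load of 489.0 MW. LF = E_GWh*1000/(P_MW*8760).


LF = 3298 * 1000 / (489.0 * 8760) = 0.7699


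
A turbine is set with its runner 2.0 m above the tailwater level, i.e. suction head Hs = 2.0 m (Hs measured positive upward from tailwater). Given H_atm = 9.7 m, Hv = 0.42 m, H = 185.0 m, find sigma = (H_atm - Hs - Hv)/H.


sigma = (9.7 - 2.0 - 0.42) / 185.0 = 0.0394


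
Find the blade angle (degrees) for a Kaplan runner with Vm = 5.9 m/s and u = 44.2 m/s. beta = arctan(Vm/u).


beta = arctan(5.9 / 44.2) = 7.6031 degrees


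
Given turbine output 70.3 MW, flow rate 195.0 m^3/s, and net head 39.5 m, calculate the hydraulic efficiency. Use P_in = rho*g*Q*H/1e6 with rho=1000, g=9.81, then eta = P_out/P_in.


P_in = 1000 * 9.81 * 195.0 * 39.5 / 1e6 = 75.5615 MW
eta = 70.3 / 75.5615 = 0.9304


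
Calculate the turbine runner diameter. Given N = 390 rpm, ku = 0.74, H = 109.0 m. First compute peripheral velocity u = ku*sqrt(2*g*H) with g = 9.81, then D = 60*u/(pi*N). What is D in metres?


u = 0.74 * sqrt(2*9.81*109.0) = 34.2211 m/s
D = 60 * 34.2211 / (pi * 390) = 1.6758 m


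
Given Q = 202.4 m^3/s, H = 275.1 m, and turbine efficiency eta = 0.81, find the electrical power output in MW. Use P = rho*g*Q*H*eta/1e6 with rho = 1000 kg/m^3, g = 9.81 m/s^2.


P = 1000 * 9.81 * 202.4 * 275.1 * 0.81 / 1e6 = 442.4408 MW


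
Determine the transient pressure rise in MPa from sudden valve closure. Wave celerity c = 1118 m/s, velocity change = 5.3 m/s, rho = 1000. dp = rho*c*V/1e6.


dp = 1000 * 1118 * 5.3 / 1e6 = 5.9254 MPa


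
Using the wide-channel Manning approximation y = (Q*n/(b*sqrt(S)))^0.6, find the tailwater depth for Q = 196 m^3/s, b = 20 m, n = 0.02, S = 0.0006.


y = (196 * 0.02 / (20 * 0.0006^0.5))^0.6 = 3.4826 m


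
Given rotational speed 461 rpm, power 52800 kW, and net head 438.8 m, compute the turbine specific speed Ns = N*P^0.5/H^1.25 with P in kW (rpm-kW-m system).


Ns = 461 * 52800^0.5 / 438.8^1.25 = 52.7454


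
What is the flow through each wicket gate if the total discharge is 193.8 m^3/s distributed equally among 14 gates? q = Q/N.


q = 193.8 / 14 = 13.8429 m^3/s


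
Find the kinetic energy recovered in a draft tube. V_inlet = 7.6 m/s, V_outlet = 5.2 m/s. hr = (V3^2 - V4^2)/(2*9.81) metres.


hr = (7.6^2 - 5.2^2) / (2*9.81) = 1.5657 m


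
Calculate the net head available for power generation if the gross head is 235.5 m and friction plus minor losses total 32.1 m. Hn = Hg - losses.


Hn = 235.5 - 32.1 = 203.4000 m


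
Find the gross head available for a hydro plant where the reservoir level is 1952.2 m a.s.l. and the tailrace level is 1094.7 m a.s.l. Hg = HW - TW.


Hg = 1952.2 - 1094.7 = 857.5000 m


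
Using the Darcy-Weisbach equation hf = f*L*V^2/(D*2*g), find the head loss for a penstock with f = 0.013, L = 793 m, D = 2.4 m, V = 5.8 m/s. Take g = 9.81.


hf = 0.013 * 793 * 5.8^2 / (2.4 * 2 * 9.81) = 7.3648 m


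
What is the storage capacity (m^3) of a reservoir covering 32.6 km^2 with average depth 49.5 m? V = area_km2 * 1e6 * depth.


V = 32.6 * 1e6 * 49.5 = 1.6137e+09 m^3


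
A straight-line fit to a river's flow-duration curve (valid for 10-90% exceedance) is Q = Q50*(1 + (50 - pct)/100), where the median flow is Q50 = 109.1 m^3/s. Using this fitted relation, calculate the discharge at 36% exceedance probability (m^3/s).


Q = 109.1 * (1 + (50 - 36)/100) = 124.3740 m^3/s


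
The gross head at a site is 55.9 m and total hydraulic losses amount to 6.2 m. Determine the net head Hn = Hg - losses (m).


Hn = 55.9 - 6.2 = 49.7000 m


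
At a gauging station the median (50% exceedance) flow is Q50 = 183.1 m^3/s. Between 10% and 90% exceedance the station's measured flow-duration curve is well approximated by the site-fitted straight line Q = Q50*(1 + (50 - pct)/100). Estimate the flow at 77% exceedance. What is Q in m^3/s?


Q = 183.1 * (1 + (50 - 77)/100) = 133.6630 m^3/s


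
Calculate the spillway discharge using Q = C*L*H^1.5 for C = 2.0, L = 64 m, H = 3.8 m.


Q = 2.0 * 64 * 3.8^1.5 = 948.1682 m^3/s


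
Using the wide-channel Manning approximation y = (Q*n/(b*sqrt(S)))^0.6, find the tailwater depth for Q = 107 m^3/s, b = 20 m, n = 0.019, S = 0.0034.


y = (107 * 0.019 / (20 * 0.0034^0.5))^0.6 = 1.3958 m


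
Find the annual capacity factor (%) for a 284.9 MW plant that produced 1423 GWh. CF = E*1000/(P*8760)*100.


CF = 1423 * 1000 / (284.9 * 8760) * 100 = 57.0175 %


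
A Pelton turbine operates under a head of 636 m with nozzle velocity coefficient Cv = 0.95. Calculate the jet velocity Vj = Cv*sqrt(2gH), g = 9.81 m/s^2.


Vj = 0.95 * sqrt(2*9.81*636) = 106.1211 m/s


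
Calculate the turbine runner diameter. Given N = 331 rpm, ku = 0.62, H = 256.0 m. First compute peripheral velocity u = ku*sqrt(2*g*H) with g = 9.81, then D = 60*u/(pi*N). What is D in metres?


u = 0.62 * sqrt(2*9.81*256.0) = 43.9401 m/s
D = 60 * 43.9401 / (pi * 331) = 2.5353 m


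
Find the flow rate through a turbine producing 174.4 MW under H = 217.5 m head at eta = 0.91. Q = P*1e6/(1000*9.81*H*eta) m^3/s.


Q = 174.4 * 1e6 / (1000 * 9.81 * 217.5 * 0.91) = 89.8208 m^3/s


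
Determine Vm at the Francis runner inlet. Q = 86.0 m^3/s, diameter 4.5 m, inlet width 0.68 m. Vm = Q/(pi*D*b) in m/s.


Vm = 86.0 / (pi * 4.5 * 0.68) = 8.9460 m/s


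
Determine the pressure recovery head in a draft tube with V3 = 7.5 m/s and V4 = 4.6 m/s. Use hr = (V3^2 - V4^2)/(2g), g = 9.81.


hr = (7.5^2 - 4.6^2) / (2*9.81) = 1.7885 m


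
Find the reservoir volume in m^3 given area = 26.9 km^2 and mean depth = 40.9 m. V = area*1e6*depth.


V = 26.9 * 1e6 * 40.9 = 1.1002e+09 m^3


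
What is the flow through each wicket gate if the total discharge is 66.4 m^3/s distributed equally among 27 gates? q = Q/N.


q = 66.4 / 27 = 2.4593 m^3/s


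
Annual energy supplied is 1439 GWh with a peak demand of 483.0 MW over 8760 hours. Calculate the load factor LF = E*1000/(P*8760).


LF = 1439 * 1000 / (483.0 * 8760) = 0.3401


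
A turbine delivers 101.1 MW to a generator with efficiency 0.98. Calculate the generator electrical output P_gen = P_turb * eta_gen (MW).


P_gen = 101.1 * 0.98 = 99.0780 MW


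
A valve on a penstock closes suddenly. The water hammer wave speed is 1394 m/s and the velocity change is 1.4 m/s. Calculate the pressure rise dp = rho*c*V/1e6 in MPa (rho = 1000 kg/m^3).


dp = 1000 * 1394 * 1.4 / 1e6 = 1.9516 MPa


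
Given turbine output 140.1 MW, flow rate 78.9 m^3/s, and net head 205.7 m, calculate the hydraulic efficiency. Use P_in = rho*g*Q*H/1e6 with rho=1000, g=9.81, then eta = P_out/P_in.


P_in = 1000 * 9.81 * 78.9 * 205.7 / 1e6 = 159.2137 MW
eta = 140.1 / 159.2137 = 0.8799


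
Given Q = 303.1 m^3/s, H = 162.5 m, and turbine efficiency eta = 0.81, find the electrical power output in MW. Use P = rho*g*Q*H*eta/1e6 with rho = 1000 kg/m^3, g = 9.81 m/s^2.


P = 1000 * 9.81 * 303.1 * 162.5 * 0.81 / 1e6 = 391.3752 MW


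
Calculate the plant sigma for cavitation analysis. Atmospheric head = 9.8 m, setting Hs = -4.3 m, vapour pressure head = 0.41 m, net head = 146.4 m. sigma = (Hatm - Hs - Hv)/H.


sigma = (9.8 - (-4.3) - 0.41) / 146.4 = 0.0935


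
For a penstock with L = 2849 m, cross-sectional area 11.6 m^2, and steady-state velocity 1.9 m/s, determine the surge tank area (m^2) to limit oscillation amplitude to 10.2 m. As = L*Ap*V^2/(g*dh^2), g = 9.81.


As = 2849 * 11.6 * 1.9^2 / (9.81 * 10.2^2) = 116.8929 m^2


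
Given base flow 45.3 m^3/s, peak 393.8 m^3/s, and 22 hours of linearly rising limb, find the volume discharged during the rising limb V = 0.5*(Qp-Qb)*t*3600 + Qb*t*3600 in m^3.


V = 0.5*(393.8 - 45.3)*22*3600 + 45.3*22*3600 = 1.7388e+07 m^3


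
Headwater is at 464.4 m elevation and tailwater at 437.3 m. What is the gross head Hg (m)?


Hg = 464.4 - 437.3 = 27.1000 m


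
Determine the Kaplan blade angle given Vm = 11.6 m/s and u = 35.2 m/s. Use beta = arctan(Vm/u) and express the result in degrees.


beta = arctan(11.6 / 35.2) = 18.2394 degrees


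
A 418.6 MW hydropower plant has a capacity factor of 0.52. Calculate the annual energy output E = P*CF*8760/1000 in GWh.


E = 418.6 * 0.52 * 8760 / 1000 = 1906.8067 GWh


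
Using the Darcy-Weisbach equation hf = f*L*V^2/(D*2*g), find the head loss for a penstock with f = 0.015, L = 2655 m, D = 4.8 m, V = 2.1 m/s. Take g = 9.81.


hf = 0.015 * 2655 * 2.1^2 / (4.8 * 2 * 9.81) = 1.8649 m


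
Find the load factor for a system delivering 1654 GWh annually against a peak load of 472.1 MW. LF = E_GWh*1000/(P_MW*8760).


LF = 1654 * 1000 / (472.1 * 8760) = 0.3999


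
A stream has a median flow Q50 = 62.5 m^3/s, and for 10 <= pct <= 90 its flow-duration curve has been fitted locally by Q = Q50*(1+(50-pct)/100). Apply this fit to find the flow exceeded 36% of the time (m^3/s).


Q = 62.5 * (1 + (50 - 36)/100) = 71.2500 m^3/s


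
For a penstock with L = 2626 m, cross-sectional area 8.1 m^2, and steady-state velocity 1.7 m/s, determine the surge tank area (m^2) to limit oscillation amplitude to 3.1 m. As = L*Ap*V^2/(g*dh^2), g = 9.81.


As = 2626 * 8.1 * 1.7^2 / (9.81 * 3.1^2) = 652.0564 m^2


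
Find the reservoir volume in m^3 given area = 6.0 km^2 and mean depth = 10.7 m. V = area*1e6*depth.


V = 6.0 * 1e6 * 10.7 = 6.4200e+07 m^3


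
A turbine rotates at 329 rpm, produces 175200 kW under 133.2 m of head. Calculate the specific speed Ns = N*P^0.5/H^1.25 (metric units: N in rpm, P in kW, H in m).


Ns = 329 * 175200^0.5 / 133.2^1.25 = 304.3215


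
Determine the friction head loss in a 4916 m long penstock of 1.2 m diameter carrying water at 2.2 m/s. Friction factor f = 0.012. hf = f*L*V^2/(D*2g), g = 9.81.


hf = 0.012 * 4916 * 2.2^2 / (1.2 * 2 * 9.81) = 12.1271 m


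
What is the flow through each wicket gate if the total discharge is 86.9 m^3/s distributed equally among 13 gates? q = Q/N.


q = 86.9 / 13 = 6.6846 m^3/s


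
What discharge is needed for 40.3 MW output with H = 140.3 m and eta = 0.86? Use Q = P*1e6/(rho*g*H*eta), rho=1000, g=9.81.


Q = 40.3 * 1e6 / (1000 * 9.81 * 140.3 * 0.86) = 34.0471 m^3/s


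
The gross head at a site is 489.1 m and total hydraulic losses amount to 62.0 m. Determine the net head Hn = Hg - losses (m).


Hn = 489.1 - 62.0 = 427.1000 m


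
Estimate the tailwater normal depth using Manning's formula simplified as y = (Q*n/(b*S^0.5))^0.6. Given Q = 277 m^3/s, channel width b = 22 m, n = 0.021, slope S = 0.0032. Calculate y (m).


y = (277 * 0.021 / (22 * 0.0032^0.5))^0.6 = 2.5224 m


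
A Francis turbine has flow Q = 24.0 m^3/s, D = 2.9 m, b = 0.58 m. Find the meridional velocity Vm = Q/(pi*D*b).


Vm = 24.0 / (pi * 2.9 * 0.58) = 4.5419 m/s


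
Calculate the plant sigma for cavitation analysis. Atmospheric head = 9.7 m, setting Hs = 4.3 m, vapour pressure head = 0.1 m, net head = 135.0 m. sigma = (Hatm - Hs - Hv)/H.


sigma = (9.7 - 4.3 - 0.1) / 135.0 = 0.0393


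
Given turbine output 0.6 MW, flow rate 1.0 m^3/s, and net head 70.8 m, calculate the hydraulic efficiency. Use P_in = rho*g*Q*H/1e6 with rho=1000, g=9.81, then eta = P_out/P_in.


P_in = 1000 * 9.81 * 1.0 * 70.8 / 1e6 = 0.6945 MW
eta = 0.6 / 0.6945 = 0.8639


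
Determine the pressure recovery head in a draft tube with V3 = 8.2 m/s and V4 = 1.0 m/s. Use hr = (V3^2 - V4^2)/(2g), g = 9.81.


hr = (8.2^2 - 1.0^2) / (2*9.81) = 3.3761 m


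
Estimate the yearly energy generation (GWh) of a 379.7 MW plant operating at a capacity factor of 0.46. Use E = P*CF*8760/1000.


E = 379.7 * 0.46 * 8760 / 1000 = 1530.0391 GWh


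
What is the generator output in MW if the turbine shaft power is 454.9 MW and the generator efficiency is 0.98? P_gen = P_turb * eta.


P_gen = 454.9 * 0.98 = 445.8020 MW


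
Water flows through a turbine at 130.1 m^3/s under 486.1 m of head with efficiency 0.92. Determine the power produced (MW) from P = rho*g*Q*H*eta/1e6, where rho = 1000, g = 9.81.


P = 1000 * 9.81 * 130.1 * 486.1 * 0.92 / 1e6 = 570.7682 MW


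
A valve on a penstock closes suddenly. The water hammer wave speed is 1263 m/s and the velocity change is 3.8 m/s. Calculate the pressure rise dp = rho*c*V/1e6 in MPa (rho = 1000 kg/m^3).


dp = 1000 * 1263 * 3.8 / 1e6 = 4.7994 MPa


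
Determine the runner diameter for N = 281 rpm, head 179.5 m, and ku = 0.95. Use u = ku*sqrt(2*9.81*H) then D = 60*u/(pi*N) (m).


u = 0.95 * sqrt(2*9.81*179.5) = 56.3774 m/s
D = 60 * 56.3774 / (pi * 281) = 3.8318 m


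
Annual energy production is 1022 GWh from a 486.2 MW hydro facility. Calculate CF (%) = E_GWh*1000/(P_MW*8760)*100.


CF = 1022 * 1000 / (486.2 * 8760) * 100 = 23.9956 %


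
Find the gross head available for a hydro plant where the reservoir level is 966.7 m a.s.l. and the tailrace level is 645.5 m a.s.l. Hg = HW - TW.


Hg = 966.7 - 645.5 = 321.2000 m


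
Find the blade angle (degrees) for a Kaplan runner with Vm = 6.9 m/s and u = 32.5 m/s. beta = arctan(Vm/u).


beta = arctan(6.9 / 32.5) = 11.9864 degrees


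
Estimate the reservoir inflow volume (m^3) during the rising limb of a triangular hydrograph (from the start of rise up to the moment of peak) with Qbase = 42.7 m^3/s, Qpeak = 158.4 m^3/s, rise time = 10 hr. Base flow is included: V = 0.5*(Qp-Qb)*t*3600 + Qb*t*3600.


V = 0.5*(158.4 - 42.7)*10*3600 + 42.7*10*3600 = 3.6198e+06 m^3


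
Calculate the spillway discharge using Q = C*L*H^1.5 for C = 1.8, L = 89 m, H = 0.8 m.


Q = 1.8 * 89 * 0.8^1.5 = 114.6298 m^3/s


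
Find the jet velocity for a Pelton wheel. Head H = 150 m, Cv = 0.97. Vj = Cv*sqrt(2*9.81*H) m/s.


Vj = 0.97 * sqrt(2*9.81*150) = 52.6219 m/s


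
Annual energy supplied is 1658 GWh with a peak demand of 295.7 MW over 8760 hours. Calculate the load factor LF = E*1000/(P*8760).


LF = 1658 * 1000 / (295.7 * 8760) = 0.6401


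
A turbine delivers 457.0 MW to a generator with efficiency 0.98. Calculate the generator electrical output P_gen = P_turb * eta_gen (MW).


P_gen = 457.0 * 0.98 = 447.8600 MW


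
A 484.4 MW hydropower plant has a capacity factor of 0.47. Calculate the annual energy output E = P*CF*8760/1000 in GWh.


E = 484.4 * 0.47 * 8760 / 1000 = 1994.3717 GWh


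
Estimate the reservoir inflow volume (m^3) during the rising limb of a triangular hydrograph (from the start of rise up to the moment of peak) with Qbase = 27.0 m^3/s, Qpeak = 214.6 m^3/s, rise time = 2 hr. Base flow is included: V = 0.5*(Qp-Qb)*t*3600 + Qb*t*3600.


V = 0.5*(214.6 - 27.0)*2*3600 + 27.0*2*3600 = 869760.0000 m^3


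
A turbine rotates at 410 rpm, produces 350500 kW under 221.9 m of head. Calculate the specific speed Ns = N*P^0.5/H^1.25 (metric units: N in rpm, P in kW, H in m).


Ns = 410 * 350500^0.5 / 221.9^1.25 = 283.4205


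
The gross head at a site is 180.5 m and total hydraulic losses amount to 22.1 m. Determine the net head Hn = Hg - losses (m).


Hn = 180.5 - 22.1 = 158.4000 m


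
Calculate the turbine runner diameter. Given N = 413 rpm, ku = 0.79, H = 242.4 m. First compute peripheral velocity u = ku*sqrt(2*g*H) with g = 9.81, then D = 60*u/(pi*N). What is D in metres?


u = 0.79 * sqrt(2*9.81*242.4) = 54.4807 m/s
D = 60 * 54.4807 / (pi * 413) = 2.5194 m


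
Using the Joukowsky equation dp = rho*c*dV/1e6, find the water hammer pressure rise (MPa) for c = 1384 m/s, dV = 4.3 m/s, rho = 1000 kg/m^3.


dp = 1000 * 1384 * 4.3 / 1e6 = 5.9512 MPa


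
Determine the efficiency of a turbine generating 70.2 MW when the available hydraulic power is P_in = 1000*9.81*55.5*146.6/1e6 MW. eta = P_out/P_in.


P_in = 1000 * 9.81 * 55.5 * 146.6 / 1e6 = 79.8171 MW
eta = 70.2 / 79.8171 = 0.8795


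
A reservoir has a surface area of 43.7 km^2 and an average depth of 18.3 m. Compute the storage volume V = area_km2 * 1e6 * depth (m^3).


V = 43.7 * 1e6 * 18.3 = 7.9971e+08 m^3


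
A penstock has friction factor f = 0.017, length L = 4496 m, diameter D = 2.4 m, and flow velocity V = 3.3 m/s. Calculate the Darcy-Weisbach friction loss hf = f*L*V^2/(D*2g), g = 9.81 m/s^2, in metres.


hf = 0.017 * 4496 * 3.3^2 / (2.4 * 2 * 9.81) = 17.6764 m


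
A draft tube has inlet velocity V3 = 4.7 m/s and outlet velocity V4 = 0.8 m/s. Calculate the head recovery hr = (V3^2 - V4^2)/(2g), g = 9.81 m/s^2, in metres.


hr = (4.7^2 - 0.8^2) / (2*9.81) = 1.0933 m


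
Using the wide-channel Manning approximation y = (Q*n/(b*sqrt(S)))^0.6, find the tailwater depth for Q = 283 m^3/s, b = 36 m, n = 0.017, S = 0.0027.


y = (283 * 0.017 / (36 * 0.0027^0.5))^0.6 = 1.7626 m


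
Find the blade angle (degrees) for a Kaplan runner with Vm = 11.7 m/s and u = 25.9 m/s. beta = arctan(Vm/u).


beta = arctan(11.7 / 25.9) = 24.3105 degrees


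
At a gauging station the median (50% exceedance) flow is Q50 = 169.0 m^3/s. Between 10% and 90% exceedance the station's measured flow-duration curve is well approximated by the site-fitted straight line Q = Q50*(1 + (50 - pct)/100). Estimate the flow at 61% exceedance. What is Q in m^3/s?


Q = 169.0 * (1 + (50 - 61)/100) = 150.4100 m^3/s


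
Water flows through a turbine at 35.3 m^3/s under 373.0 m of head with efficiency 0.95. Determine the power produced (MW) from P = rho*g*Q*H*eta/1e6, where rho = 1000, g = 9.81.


P = 1000 * 9.81 * 35.3 * 373.0 * 0.95 / 1e6 = 122.7089 MW


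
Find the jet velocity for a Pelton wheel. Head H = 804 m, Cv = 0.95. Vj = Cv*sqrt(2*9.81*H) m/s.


Vj = 0.95 * sqrt(2*9.81*804) = 119.3167 m/s


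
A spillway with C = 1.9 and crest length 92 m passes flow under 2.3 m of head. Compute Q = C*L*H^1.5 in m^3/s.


Q = 1.9 * 92 * 2.3^1.5 = 609.7238 m^3/s


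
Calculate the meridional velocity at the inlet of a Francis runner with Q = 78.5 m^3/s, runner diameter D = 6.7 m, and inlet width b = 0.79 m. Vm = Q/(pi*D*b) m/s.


Vm = 78.5 / (pi * 6.7 * 0.79) = 4.7208 m/s


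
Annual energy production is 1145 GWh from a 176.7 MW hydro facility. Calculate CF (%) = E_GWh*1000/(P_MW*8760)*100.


CF = 1145 * 1000 / (176.7 * 8760) * 100 = 73.9716 %


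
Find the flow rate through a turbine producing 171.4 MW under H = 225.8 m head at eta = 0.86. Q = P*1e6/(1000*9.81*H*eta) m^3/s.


Q = 171.4 * 1e6 / (1000 * 9.81 * 225.8 * 0.86) = 89.9745 m^3/s


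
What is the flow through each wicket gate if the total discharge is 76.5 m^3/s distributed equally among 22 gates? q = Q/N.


q = 76.5 / 22 = 3.4773 m^3/s


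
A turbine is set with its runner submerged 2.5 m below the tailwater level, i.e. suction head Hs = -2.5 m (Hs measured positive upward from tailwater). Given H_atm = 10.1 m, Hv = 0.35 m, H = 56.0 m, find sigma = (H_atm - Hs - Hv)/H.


sigma = (10.1 - (-2.5) - 0.35) / 56.0 = 0.2188


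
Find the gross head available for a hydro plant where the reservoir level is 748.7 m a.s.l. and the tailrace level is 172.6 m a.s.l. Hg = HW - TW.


Hg = 748.7 - 172.6 = 576.1000 m


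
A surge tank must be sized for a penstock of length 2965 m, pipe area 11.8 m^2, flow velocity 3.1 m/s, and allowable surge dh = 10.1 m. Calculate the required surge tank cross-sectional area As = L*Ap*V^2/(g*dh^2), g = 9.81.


As = 2965 * 11.8 * 3.1^2 / (9.81 * 10.1^2) = 335.9838 m^2


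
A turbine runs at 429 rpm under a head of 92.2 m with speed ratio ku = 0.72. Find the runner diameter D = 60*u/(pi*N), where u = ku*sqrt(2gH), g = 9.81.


u = 0.72 * sqrt(2*9.81*92.2) = 30.6230 m/s
D = 60 * 30.6230 / (pi * 429) = 1.3633 m


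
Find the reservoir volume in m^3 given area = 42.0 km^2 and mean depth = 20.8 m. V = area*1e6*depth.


V = 42.0 * 1e6 * 20.8 = 8.7360e+08 m^3


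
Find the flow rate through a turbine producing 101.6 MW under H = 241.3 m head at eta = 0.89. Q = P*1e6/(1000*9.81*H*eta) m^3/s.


Q = 101.6 * 1e6 / (1000 * 9.81 * 241.3 * 0.89) = 48.2256 m^3/s


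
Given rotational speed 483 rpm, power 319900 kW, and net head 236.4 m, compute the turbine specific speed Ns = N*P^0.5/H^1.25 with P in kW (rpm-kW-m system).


Ns = 483 * 319900^0.5 / 236.4^1.25 = 294.7100


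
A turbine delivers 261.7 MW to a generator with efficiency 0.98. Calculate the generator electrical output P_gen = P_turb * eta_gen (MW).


P_gen = 261.7 * 0.98 = 256.4660 MW


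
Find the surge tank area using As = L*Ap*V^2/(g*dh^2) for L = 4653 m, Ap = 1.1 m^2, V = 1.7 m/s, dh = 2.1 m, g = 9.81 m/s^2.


As = 4653 * 1.1 * 1.7^2 / (9.81 * 2.1^2) = 341.9133 m^2


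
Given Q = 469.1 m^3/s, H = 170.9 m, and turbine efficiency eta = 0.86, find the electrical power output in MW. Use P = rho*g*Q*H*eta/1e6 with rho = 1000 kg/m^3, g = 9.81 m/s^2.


P = 1000 * 9.81 * 469.1 * 170.9 * 0.86 / 1e6 = 676.3554 MW


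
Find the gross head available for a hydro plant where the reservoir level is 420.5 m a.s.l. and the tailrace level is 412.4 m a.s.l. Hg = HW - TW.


Hg = 420.5 - 412.4 = 8.1000 m


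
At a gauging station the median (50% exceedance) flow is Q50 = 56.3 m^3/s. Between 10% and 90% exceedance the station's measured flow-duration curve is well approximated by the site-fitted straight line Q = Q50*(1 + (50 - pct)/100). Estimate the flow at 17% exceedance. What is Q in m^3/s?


Q = 56.3 * (1 + (50 - 17)/100) = 74.8790 m^3/s


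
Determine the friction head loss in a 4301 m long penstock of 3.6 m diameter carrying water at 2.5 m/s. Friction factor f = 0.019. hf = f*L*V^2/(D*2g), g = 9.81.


hf = 0.019 * 4301 * 2.5^2 / (3.6 * 2 * 9.81) = 7.2311 m


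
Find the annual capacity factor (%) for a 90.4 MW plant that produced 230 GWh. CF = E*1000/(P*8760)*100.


CF = 230 * 1000 / (90.4 * 8760) * 100 = 29.0439 %


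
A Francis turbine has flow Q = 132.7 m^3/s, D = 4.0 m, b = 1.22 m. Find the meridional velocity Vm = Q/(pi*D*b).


Vm = 132.7 / (pi * 4.0 * 1.22) = 8.6557 m/s


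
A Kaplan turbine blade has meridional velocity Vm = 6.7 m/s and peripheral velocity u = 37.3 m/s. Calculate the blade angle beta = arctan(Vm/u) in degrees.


beta = arctan(6.7 / 37.3) = 10.1831 degrees


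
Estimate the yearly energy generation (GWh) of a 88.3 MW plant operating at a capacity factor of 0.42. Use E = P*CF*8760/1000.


E = 88.3 * 0.42 * 8760 / 1000 = 324.8734 GWh


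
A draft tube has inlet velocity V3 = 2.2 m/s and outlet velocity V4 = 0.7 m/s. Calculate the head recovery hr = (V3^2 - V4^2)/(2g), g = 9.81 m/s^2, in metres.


hr = (2.2^2 - 0.7^2) / (2*9.81) = 0.2217 m


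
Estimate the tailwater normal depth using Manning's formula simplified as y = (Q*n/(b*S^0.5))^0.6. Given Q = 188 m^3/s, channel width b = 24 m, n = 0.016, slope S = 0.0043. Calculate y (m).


y = (188 * 0.016 / (24 * 0.0043^0.5))^0.6 = 1.4750 m


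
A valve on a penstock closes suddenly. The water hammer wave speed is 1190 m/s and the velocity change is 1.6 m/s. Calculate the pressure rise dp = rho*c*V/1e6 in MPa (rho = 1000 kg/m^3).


dp = 1000 * 1190 * 1.6 / 1e6 = 1.9040 MPa


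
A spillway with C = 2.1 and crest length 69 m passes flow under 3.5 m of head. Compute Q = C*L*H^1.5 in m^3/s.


Q = 2.1 * 69 * 3.5^1.5 = 948.7908 m^3/s


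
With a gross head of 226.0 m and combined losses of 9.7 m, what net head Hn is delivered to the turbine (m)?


Hn = 226.0 - 9.7 = 216.3000 m


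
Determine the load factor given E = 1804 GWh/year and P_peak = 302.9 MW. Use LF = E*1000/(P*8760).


LF = 1804 * 1000 / (302.9 * 8760) = 0.6799


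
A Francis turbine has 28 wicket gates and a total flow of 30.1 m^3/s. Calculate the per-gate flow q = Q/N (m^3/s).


q = 30.1 / 28 = 1.0750 m^3/s


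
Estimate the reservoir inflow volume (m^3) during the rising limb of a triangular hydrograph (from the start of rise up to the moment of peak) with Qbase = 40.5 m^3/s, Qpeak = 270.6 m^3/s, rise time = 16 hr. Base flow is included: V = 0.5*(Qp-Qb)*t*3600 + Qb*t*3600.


V = 0.5*(270.6 - 40.5)*16*3600 + 40.5*16*3600 = 8.9597e+06 m^3


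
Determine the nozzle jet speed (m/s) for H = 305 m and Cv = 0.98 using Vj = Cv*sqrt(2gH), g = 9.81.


Vj = 0.98 * sqrt(2*9.81*305) = 75.8098 m/s


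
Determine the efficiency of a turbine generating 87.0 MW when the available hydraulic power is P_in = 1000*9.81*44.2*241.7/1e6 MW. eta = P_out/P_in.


P_in = 1000 * 9.81 * 44.2 * 241.7 / 1e6 = 104.8016 MW
eta = 87.0 / 104.8016 = 0.8301


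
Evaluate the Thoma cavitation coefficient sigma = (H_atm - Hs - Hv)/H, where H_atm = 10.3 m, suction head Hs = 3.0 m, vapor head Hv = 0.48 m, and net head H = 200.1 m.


sigma = (10.3 - 3.0 - 0.48) / 200.1 = 0.0341


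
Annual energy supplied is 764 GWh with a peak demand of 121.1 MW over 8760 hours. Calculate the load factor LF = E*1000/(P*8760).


LF = 764 * 1000 / (121.1 * 8760) = 0.7202


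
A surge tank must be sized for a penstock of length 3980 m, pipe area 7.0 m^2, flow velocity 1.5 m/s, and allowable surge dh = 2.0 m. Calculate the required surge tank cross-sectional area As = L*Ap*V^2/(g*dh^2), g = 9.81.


As = 3980 * 7.0 * 1.5^2 / (9.81 * 2.0^2) = 1597.4771 m^2
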